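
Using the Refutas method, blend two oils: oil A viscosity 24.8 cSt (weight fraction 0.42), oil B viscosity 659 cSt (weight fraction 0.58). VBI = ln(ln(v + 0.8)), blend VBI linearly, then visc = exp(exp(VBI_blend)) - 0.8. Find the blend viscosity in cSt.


Refutas method: VBN_i = 14.534*ln(ln(visc_i + 0.8)) + 10.975, blended linearly by mass fraction; since VBN is linear in VBI_i = ln(ln(visc_i + 0.8)) and the fractions sum to 1, blend VBI directly: visc = exp(exp(VBI_blend)) - 0.8
VBI_1 = ln(ln(24.8 + 0.8)) = 1.17637
VBI_2 = ln(ln(659 + 0.8)) = 1.87056
VBI_blend = 0.42 * 1.17637 + 0.58 * 1.87056 = 1.579
visc_blend = exp(exp(1.579)) - 0.8 = 127.0

127.0 cSt


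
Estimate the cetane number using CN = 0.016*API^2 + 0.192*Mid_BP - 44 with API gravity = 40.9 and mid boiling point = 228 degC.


CN = 0.016 * 40.9^2 + 0.192 * 228 - 44
CN = 26.76496 + 43.776 - 44 = 26.54096

26.54096


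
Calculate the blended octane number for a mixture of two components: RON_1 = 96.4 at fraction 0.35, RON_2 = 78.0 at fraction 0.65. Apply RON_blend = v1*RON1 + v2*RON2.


Linear blending: RON_blend = sum(vi * RONi)
Contribution 1: 0.35 * 96.4 = 33.74
Contribution 2: 0.65 * 78.0 = 50.7
RON_blend = 33.74 + 50.7 = 84.44

84.44


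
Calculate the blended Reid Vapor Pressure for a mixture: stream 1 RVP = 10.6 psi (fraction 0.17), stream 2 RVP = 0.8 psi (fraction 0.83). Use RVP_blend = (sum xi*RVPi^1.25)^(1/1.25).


Chevron index: RVP_blend = (sum xi*RVPi^1.25)^(1/1.25)
RVP^1.25 terms: 0.17 * 10.6^1.25 + 0.83 * 0.8^1.25 = 3.87945
RVP_blend = 3.87945^(1/1.25) = 2.958

2.958 psi


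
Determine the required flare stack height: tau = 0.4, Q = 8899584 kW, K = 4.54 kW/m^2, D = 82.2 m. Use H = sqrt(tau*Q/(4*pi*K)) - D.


tau*Q/(4*pi*K) = 0.4 * 8899584 / (4 * pi * 4.54) = 62397
sqrt(62397) = 249.794
H = 249.794 - 82.2 = 167.6

167.6 m


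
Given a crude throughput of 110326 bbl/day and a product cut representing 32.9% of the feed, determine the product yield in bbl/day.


Crude throughput = 110326 bbl/day
Fraction yield = 32.9%
yield = throughput * fraction / 100
yield = 110326 * 32.9 / 100 = 36297.254

36297.254 bbl/day


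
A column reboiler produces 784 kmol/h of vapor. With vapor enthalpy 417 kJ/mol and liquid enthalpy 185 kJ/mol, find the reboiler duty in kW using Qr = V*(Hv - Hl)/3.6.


Qr = 784 * (417 - 185) / 3.6 = 784 * 232 / 3.6 = 50520

50520 kW


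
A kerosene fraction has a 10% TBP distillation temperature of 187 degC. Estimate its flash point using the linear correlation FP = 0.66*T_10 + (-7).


FP = 0.66 * 187 + (-7) = 116.42

116.42 degC


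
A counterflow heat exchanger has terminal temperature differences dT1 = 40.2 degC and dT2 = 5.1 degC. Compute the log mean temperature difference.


LMTD = (dT1 - dT2) / ln(dT1/dT2)
= (40.2 - 5.1) / ln(40.2 / 5.1) = 35.1 / 2.06463 = 17.00

17.00 degC


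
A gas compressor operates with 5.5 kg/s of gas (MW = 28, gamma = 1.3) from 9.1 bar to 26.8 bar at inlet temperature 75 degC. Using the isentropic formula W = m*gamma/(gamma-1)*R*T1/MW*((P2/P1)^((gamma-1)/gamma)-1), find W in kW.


Isentropic work: W = m*(gamma/(gamma-1))*(R*T1/MW)*((P2/P1)^((gamma-1)/gamma) - 1)
T1 = 75 + 273.15 = 348.15 K
Pressure ratio = 26.8 / 9.1 = 2.94505
Exponent = (1.3 - 1)/1.3 = 0.230769
(P2/P1)^exp - 1 = 2.94505^0.230769 - 1 = 0.283075
W = 5.5 * 1.3 / 0.3 * 8.314 * 348.15 / 28 * 0.283075 = 697.4

697.4 kW


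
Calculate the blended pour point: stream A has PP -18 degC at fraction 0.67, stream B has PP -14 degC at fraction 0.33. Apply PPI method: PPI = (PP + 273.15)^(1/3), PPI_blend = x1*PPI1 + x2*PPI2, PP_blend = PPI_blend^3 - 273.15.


PPI_1 = (-18 + 273.15)^(1/3) = 6.342569
PPI_2 = (-14 + 273.15)^(1/3) = 6.375541
PPI_blend = 0.67 * 6.342569 + 0.33 * 6.375541 = 6.35345
PP_blend = 6.35345^3 - 273.15 = 256.4654 - 273.15 = -16.68

-16.68 degC


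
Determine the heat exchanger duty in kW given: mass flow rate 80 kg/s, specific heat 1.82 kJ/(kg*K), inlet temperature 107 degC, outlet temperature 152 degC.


Q = m_dot * cp * delta_T
delta_T = 152 - 107 = 45 K
Q = 80 * 1.82 * 45
= 145.6 * 45
= 6552 kW

6552 kW


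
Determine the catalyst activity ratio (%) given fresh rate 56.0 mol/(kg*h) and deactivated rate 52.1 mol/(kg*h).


Activity (%) = (rate_used / rate_fresh) * 100
rate_used = 52.1, rate_fresh = 56.0
= (52.1 / 56.0) * 100
= 0.9304 * 100 = 93.04

93.04 %


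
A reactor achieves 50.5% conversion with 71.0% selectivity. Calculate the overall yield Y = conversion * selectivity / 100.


Overall yield = conversion (%) * selectivity (%) / 100
Conversion = 50.5%, Selectivity = 71.0%
Y = 50.5 * 71.0 / 100
= 35.855 %

35.855 %


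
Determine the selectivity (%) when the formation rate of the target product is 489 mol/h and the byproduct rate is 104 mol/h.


Selectivity = desired / (desired + undesired) * 100
Total products = 489 + 104 = 593 mol/h
S = 489 / 593 * 100
= 0.8246 * 100
= 82.46 %

82.46 %


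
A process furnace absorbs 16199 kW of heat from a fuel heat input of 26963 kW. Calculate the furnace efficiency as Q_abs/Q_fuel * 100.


Furnace efficiency = Q_absorbed / Q_fuel * 100
= 16199 / 26963 * 100 = 60.08

60.08 %


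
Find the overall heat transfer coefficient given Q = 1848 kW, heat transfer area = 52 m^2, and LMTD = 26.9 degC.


From Q = U*A*LMTD, U = Q / (A * LMTD)
U = 1848 / (52 * 26.9) = 1848 / 1398.8 = 1.321

1.321 kW/(m^2*K)


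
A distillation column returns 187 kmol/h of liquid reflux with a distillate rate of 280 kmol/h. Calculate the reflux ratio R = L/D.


Reflux ratio definition: R = L / D (liquid returned / distillate withdrawn)
L = 187 kmol/h, D = 280 kmol/h
R = 187 / 280 = 0.6679

0.6679


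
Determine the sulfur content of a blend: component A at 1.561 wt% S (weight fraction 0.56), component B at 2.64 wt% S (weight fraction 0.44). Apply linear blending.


Linear sulfur blending: S_blend = x1*S1 + x2*S2
Contribution 1: 0.56 * 1.561 = 0.87416 wt%
Contribution 2: 0.44 * 2.64 = 1.1616 wt%
S_blend = 0.87416 + 1.1616 = 2.03576

2.03576 wt%


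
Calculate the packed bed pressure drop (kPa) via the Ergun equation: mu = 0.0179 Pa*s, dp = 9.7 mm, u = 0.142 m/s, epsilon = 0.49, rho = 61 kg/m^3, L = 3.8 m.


dp = 9.7 mm = 0.0097 m
Viscous term = 150*0.0179*0.142*(1-0.49)^2 / (0.0097^2*0.49^3) = 8958.62
Inertial term = 1.75*61*0.142^2*(1-0.49) / (0.0097*0.49^3) = 961.955
dP/L = 8958.62 + 961.955 = 9920.58 Pa/m
dP = 9920.58 * 3.8 / 1000 = 37.70 kPa

37.70 kPa


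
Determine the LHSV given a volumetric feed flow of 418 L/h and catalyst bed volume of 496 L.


LHSV = volumetric feed rate / catalyst volume
= 418 L/h / 496 L
= 0.8427 h^-1

0.8427 h^-1


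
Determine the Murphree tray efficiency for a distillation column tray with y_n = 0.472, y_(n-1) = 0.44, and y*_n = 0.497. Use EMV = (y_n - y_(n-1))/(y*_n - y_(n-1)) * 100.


Murphree vapor efficiency: EMV = (y_n - y_(n-1)) / (y*_n - y_(n-1)) * 100
EMV = (0.472 - 0.44) / (0.497 - 0.44) * 100 = 0.032 / 0.057 * 100 = 56.14

56.14 %


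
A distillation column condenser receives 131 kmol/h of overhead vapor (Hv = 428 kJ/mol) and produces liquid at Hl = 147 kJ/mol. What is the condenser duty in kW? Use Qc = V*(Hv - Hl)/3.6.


Qc = 131 * (428 - 147) / 3.6 = 131 * 281 / 3.6 = 10230

10230 kW


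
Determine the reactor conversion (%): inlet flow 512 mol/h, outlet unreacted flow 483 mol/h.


X = (F_in - F_out) / F_in * 100
Moles reacted = 512 - 483 = 29
X = 29 / 512 * 100
= 0.05664 * 100
= 5.664 %

5.664 %


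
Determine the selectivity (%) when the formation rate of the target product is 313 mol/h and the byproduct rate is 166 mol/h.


Selectivity = desired / (desired + undesired) * 100
Total products = 313 + 166 = 479 mol/h
S = 313 / 479 * 100
= 0.6534 * 100
= 65.34 %

65.34 %


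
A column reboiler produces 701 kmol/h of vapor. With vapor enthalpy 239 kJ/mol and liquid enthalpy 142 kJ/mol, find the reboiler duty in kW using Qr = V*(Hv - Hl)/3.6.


Qr = 701 * (239 - 142) / 3.6 = 701 * 97 / 3.6 = 18890

18890 kW


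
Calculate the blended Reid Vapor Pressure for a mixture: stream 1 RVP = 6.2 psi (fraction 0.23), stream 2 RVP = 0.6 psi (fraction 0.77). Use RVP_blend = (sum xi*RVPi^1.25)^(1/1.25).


Chevron index: RVP_blend = (sum xi*RVPi^1.25)^(1/1.25)
RVP^1.25 terms: 0.23 * 6.2^1.25 + 0.77 * 0.6^1.25 = 2.65679
RVP_blend = 2.65679^(1/1.25) = 2.185

2.185 psi


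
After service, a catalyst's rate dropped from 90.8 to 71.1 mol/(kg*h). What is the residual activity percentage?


Activity (%) = (rate_used / rate_fresh) * 100
rate_used = 71.1, rate_fresh = 90.8
= (71.1 / 90.8) * 100
= 0.7830 * 100 = 78.30

78.30 %


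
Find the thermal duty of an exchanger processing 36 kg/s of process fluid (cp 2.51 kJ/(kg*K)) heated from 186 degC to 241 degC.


Q = m_dot * cp * delta_T
delta_T = 241 - 186 = 55 K
Q = 36 * 2.51 * 55
= 90.36 * 55
= 4969.8 kW

4969.8 kW


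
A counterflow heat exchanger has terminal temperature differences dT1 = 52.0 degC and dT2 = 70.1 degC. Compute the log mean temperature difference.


LMTD = (dT1 - dT2) / ln(dT1/dT2)
= (52.0 - 70.1) / ln(52.0 / 70.1) = -18.1 / -0.298679 = 60.60

60.60 degC


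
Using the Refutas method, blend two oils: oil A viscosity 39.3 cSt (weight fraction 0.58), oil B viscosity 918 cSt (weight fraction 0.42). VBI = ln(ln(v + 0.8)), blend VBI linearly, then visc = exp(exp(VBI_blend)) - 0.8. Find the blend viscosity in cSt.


Refutas method: VBN_i = 14.534*ln(ln(visc_i + 0.8)) + 10.975, blended linearly by mass fraction; since VBN is linear in VBI_i = ln(ln(visc_i + 0.8)) and the fractions sum to 1, blend VBI directly: visc = exp(exp(VBI_blend)) - 0.8
VBI_1 = ln(ln(39.3 + 0.8)) = 1.306
VBI_2 = ln(ln(918 + 0.8)) = 1.92031
VBI_blend = 0.58 * 1.306 + 0.42 * 1.92031 = 1.56401
visc_blend = exp(exp(1.56401)) - 0.8 = 118.1

118.1 cSt


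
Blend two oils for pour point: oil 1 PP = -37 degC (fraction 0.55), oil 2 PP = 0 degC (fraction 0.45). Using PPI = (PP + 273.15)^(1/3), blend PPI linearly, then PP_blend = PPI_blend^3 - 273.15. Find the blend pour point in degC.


PPI_1 = (-37 + 273.15)^(1/3) = 6.181056
PPI_2 = (0 + 273.15)^(1/3) = 6.488342
PPI_blend = 0.55 * 6.181056 + 0.45 * 6.488342 = 6.319335
PP_blend = 6.319335^3 - 273.15 = 252.3563 - 273.15 = -20.79

-20.79 degC


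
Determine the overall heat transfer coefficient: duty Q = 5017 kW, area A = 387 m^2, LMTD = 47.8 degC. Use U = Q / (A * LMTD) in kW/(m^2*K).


From Q = U*A*LMTD, U = Q / (A * LMTD)
U = 5017 / (387 * 47.8) = 5017 / 18498.6 = 0.2712

0.2712 kW/(m^2*K)


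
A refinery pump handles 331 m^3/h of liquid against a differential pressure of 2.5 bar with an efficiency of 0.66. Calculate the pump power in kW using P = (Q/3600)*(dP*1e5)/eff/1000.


Q = 331 / 3600 = 0.0919444 m^3/s
P = 0.0919444 * (2.5 * 1e5) / 0.66 / 1000 = 34.83

34.83 kW


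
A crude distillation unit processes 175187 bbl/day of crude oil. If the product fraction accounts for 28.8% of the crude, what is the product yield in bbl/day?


Crude throughput = 175187 bbl/day
Fraction yield = 28.8%
yield = throughput * fraction / 100
yield = 175187 * 28.8 / 100 = 50453.856

50453.856 bbl/day


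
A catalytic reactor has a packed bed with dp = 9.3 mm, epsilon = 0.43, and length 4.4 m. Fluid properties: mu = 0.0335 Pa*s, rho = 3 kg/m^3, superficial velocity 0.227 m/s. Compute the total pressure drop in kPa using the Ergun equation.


dp = 9.3 mm = 0.0093 m
Viscous term = 150*0.0335*0.227*(1-0.43)^2 / (0.0093^2*0.43^3) = 53894
Inertial term = 1.75*3*0.227^2*(1-0.43) / (0.0093*0.43^3) = 208.544
dP/L = 53894 + 208.544 = 54102.5 Pa/m
dP = 54102.5 * 4.4 / 1000 = 238.1 kPa

238.1 kPa


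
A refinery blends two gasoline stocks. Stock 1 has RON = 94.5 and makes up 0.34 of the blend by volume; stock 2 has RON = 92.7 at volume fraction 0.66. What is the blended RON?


Linear blending: RON_blend = sum(vi * RONi)
Contribution 1: 0.34 * 94.5 = 32.13
Contribution 2: 0.66 * 92.7 = 61.182
RON_blend = 32.13 + 61.182 = 93.312

93.312


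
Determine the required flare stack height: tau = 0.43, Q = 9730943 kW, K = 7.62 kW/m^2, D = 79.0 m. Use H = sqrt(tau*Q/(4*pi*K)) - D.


tau*Q/(4*pi*K) = 0.43 * 9730943 / (4 * pi * 7.62) = 43697.7
sqrt(43697.7) = 209.04
H = 209.04 - 79.0 = 130.0

130.0 m


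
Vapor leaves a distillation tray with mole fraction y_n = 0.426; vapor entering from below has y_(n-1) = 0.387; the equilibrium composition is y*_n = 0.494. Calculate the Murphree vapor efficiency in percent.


Murphree vapor efficiency: EMV = (y_n - y_(n-1)) / (y*_n - y_(n-1)) * 100
EMV = (0.426 - 0.387) / (0.494 - 0.387) * 100 = 0.039 / 0.107 * 100 = 36.45

36.45 %


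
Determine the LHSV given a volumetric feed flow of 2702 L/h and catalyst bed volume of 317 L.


LHSV = volumetric feed rate / catalyst volume
= 2702 L/h / 317 L
= 8.524 h^-1

8.524 h^-1


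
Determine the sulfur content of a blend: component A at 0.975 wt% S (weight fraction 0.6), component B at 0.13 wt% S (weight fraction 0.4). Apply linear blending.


Linear sulfur blending: S_blend = x1*S1 + x2*S2
Contribution 1: 0.6 * 0.975 = 0.585 wt%
Contribution 2: 0.4 * 0.13 = 0.052 wt%
S_blend = 0.585 + 0.052 = 0.637

0.637 wt%


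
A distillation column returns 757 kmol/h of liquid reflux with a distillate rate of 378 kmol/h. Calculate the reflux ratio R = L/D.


Reflux ratio definition: R = L / D (liquid returned / distillate withdrawn)
L = 757 kmol/h, D = 378 kmol/h
R = 757 / 378 = 2.003

2.003


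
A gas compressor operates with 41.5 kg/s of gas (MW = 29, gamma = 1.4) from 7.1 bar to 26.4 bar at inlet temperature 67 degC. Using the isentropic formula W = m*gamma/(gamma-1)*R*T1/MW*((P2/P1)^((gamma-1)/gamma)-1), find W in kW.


Isentropic work: W = m*(gamma/(gamma-1))*(R*T1/MW)*((P2/P1)^((gamma-1)/gamma) - 1)
T1 = 67 + 273.15 = 340.15 K
Pressure ratio = 26.4 / 7.1 = 3.71831
Exponent = (1.4 - 1)/1.4 = 0.285714
(P2/P1)^exp - 1 = 3.71831^0.285714 - 1 = 0.455311
W = 41.5 * 1.4 / 0.4 * 8.314 * 340.15 / 29 * 0.455311 = 6449

6449 kW


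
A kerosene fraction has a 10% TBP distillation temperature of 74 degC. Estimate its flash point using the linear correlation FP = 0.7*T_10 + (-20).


FP = 0.7 * 74 + (-20) = 31.8

31.8 degC


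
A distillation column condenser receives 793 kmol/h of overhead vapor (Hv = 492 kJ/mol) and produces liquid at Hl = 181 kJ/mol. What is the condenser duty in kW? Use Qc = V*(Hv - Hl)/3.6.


Qc = 793 * (492 - 181) / 3.6 = 793 * 311 / 3.6 = 68510

68510 kW


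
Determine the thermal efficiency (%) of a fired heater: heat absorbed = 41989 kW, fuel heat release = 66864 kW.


Furnace efficiency = Q_absorbed / Q_fuel * 100
= 41989 / 66864 * 100 = 62.80

62.80 %


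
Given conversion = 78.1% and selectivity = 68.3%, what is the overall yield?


Overall yield = conversion (%) * selectivity (%) / 100
Conversion = 78.1%, Selectivity = 68.3%
Y = 78.1 * 68.3 / 100
= 53.3423 %

53.3423 %


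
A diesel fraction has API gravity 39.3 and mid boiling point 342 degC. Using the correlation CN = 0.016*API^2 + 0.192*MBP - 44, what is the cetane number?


CN = 0.016 * 39.3^2 + 0.192 * 342 - 44
CN = 24.71184 + 65.664 - 44 = 46.37584

46.37584


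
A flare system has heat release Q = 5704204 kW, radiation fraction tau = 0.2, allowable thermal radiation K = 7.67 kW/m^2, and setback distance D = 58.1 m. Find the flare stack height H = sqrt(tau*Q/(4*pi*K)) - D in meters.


tau*Q/(4*pi*K) = 0.2 * 5704204 / (4 * pi * 7.67) = 11836.4
sqrt(11836.4) = 108.795
H = 108.795 - 58.1 = 50.70

50.70 m


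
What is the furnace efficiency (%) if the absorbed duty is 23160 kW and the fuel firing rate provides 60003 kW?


Furnace efficiency = Q_absorbed / Q_fuel * 100
= 23160 / 60003 * 100 = 38.60

38.60 %


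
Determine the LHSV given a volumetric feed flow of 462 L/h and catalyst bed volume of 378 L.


LHSV = volumetric feed rate / catalyst volume
= 462 L/h / 378 L
= 1.222 h^-1

1.222 h^-1


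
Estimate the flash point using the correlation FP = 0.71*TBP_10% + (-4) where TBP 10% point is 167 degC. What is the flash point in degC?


FP = 0.71 * 167 + (-4) = 114.57

114.57 degC


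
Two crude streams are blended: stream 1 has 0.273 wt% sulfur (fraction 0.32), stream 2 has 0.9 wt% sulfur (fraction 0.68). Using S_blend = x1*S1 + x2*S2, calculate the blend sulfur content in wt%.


Linear sulfur blending: S_blend = x1*S1 + x2*S2
Contribution 1: 0.32 * 0.273 = 0.08736 wt%
Contribution 2: 0.68 * 0.9 = 0.612 wt%
S_blend = 0.08736 + 0.612 = 0.69936

0.69936 wt%


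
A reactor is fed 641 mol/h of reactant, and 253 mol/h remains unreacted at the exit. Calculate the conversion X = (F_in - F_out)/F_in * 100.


X = (F_in - F_out) / F_in * 100
Moles reacted = 641 - 253 = 388
X = 388 / 641 * 100
= 0.6053 * 100
= 60.53 %

60.53 %


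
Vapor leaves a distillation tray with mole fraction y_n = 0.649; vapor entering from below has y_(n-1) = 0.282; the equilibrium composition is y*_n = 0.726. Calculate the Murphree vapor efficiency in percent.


Murphree vapor efficiency: EMV = (y_n - y_(n-1)) / (y*_n - y_(n-1)) * 100
EMV = (0.649 - 0.282) / (0.726 - 0.282) * 100 = 0.367 / 0.444 * 100 = 82.66

82.66 %


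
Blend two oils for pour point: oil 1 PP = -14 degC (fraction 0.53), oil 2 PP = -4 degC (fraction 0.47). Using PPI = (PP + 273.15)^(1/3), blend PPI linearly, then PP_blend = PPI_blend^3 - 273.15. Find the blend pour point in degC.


PPI_1 = (-14 + 273.15)^(1/3) = 6.375541
PPI_2 = (-4 + 273.15)^(1/3) = 6.456514
PPI_blend = 0.53 * 6.375541 + 0.47 * 6.456514 = 6.413598
PP_blend = 6.413598^3 - 273.15 = 263.8185 - 273.15 = -9.33

-9.33 degC


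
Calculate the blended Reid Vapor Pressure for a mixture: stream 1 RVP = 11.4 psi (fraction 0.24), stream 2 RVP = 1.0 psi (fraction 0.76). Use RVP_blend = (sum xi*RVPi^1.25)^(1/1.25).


Chevron index: RVP_blend = (sum xi*RVPi^1.25)^(1/1.25)
RVP^1.25 terms: 0.24 * 11.4^1.25 + 0.76 * 1.0^1.25 = 5.78739
RVP_blend = 5.78739^(1/1.25) = 4.074

4.074 psi


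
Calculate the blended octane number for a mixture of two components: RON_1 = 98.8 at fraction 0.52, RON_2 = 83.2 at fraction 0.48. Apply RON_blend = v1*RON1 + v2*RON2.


Linear blending: RON_blend = sum(vi * RONi)
Contribution 1: 0.52 * 98.8 = 51.376
Contribution 2: 0.48 * 83.2 = 39.936
RON_blend = 51.376 + 39.936 = 91.312

91.312


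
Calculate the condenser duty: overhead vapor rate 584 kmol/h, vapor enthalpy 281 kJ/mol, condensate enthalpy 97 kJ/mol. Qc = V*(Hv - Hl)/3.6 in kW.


Qc = 584 * (281 - 97) / 3.6 = 584 * 184 / 3.6 = 29850

29850 kW


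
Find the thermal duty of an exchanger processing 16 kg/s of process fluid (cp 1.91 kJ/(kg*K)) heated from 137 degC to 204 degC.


Q = m_dot * cp * delta_T
delta_T = 204 - 137 = 67 K
Q = 16 * 1.91 * 67
= 30.56 * 67
= 2047.52 kW

2047.52 kW


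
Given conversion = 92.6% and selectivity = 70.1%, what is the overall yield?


Overall yield = conversion (%) * selectivity (%) / 100
Conversion = 92.6%, Selectivity = 70.1%
Y = 92.6 * 70.1 / 100
= 64.9126 %

64.9126 %


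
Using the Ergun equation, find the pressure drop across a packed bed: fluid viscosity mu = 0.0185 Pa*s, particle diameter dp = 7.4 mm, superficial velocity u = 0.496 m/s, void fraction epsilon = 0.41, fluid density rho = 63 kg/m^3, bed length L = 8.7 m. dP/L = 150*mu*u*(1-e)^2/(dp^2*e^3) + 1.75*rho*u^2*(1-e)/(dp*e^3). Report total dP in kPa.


dp = 7.4 mm = 0.0074 m
Viscous term = 150*0.0185*0.496*(1-0.41)^2 / (0.0074^2*0.41^3) = 126950
Inertial term = 1.75*63*0.496^2*(1-0.41) / (0.0074*0.41^3) = 31376.9
dP/L = 126950 + 31376.9 = 158327 Pa/m
dP = 158327 * 8.7 / 1000 = 1377 kPa

1377 kPa


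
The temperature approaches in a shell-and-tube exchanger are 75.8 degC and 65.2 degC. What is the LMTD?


LMTD = (dT1 - dT2) / ln(dT1/dT2)
= (75.8 - 65.2) / ln(75.8 / 65.2) = 10.6 / 0.150639 = 70.37

70.37 degC


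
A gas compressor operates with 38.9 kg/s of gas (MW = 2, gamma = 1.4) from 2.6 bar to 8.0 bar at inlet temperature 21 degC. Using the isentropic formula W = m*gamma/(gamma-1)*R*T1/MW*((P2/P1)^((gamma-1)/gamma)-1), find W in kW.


Isentropic work: W = m*(gamma/(gamma-1))*(R*T1/MW)*((P2/P1)^((gamma-1)/gamma) - 1)
T1 = 21 + 273.15 = 294.15 K
Pressure ratio = 8.0 / 2.6 = 3.07692
Exponent = (1.4 - 1)/1.4 = 0.285714
(P2/P1)^exp - 1 = 3.07692^0.285714 - 1 = 0.378674
W = 38.9 * 1.4 / 0.4 * 8.314 * 294.15 / 2 * 0.378674 = 63040

63040 kW


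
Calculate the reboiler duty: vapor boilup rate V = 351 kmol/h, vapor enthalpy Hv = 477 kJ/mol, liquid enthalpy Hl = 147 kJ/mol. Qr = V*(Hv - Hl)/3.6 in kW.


Qr = 351 * (477 - 147) / 3.6 = 351 * 330 / 3.6 = 32180

32180 kW


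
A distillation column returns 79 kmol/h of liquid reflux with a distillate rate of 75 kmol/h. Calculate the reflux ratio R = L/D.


Reflux ratio definition: R = L / D (liquid returned / distillate withdrawn)
L = 79 kmol/h, D = 75 kmol/h
R = 79 / 75 = 1.053

1.053


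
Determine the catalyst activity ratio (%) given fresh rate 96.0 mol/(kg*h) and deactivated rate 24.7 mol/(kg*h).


Activity (%) = (rate_used / rate_fresh) * 100
rate_used = 24.7, rate_fresh = 96.0
= (24.7 / 96.0) * 100
= 0.2573 * 100 = 25.73

25.73 %


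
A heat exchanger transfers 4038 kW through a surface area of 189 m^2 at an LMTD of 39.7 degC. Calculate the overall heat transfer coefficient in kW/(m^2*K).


From Q = U*A*LMTD, U = Q / (A * LMTD)
U = 4038 / (189 * 39.7) = 4038 / 7503.3 = 0.5382

0.5382 kW/(m^2*K)


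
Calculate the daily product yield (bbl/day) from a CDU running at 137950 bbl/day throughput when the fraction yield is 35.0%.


Crude throughput = 137950 bbl/day
Fraction yield = 35.0%
yield = throughput * fraction / 100
yield = 137950 * 35.0 / 100 = 48282.5

48282.5 bbl/day


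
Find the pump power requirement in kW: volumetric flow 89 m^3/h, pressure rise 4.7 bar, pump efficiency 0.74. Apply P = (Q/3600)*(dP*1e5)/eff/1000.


Q = 89 / 3600 = 0.0247222 m^3/s
P = 0.0247222 * (4.7 * 1e5) / 0.74 / 1000 = 15.70

15.70 kW


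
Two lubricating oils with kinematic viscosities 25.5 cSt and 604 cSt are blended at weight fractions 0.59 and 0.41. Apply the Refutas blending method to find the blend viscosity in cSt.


Refutas method: VBN_i = 14.534*ln(ln(visc_i + 0.8)) + 10.975, blended linearly by mass fraction; since VBN is linear in VBI_i = ln(ln(visc_i + 0.8)) and the fractions sum to 1, blend VBI directly: visc = exp(exp(VBI_blend)) - 0.8
VBI_1 = ln(ln(25.5 + 0.8)) = 1.18466
VBI_2 = ln(ln(604 + 0.8)) = 1.85706
VBI_blend = 0.59 * 1.18466 + 0.41 * 1.85706 = 1.46034
visc_blend = exp(exp(1.46034)) - 0.8 = 73.45

73.45 cSt


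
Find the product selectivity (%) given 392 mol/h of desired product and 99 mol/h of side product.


Selectivity = desired / (desired + undesired) * 100
Total products = 392 + 99 = 491 mol/h
S = 392 / 491 * 100
= 0.7984 * 100
= 79.84 %

79.84 %


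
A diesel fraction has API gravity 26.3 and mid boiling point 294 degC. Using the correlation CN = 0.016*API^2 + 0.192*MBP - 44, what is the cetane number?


CN = 0.016 * 26.3^2 + 0.192 * 294 - 44
CN = 11.06704 + 56.448 - 44 = 23.51504

23.51504


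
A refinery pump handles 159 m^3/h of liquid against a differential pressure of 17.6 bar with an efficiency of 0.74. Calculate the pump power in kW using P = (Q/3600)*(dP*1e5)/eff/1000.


Q = 159 / 3600 = 0.0441667 m^3/s
P = 0.0441667 * (17.6 * 1e5) / 0.74 / 1000 = 105.0

105.0 kW


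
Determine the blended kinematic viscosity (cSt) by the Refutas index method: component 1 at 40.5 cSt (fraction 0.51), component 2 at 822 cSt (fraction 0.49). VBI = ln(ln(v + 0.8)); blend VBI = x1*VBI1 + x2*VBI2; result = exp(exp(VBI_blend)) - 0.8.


Refutas method: VBN_i = 14.534*ln(ln(visc_i + 0.8)) + 10.975, blended linearly by mass fraction; since VBN is linear in VBI_i = ln(ln(visc_i + 0.8)) and the fractions sum to 1, blend VBI directly: visc = exp(exp(VBI_blend)) - 0.8
VBI_1 = ln(ln(40.5 + 0.8)) = 1.31396
VBI_2 = ln(ln(822 + 0.8)) = 1.904
VBI_blend = 0.51 * 1.31396 + 0.49 * 1.904 = 1.60308
visc_blend = exp(exp(1.60308)) - 0.8 = 143.0

143.0 cSt


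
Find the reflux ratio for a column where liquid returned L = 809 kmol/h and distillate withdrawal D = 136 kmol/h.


Reflux ratio definition: R = L / D (liquid returned / distillate withdrawn)
L = 809 kmol/h, D = 136 kmol/h
R = 809 / 136 = 5.949

5.949


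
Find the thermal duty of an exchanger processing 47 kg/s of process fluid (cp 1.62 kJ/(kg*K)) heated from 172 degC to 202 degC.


Q = m_dot * cp * delta_T
delta_T = 202 - 172 = 30 K
Q = 47 * 1.62 * 30
= 76.14 * 30
= 2284.2 kW

2284.2 kW


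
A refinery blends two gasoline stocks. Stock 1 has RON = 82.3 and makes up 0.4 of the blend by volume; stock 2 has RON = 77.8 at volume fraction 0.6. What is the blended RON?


Linear blending: RON_blend = sum(vi * RONi)
Contribution 1: 0.4 * 82.3 = 32.92
Contribution 2: 0.6 * 77.8 = 46.68
RON_blend = 32.92 + 46.68 = 79.6

79.6


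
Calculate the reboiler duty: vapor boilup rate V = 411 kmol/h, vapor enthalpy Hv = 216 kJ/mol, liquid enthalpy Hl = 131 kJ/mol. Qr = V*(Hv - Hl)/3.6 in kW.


Qr = 411 * (216 - 131) / 3.6 = 411 * 85 / 3.6 = 9704

9704 kW


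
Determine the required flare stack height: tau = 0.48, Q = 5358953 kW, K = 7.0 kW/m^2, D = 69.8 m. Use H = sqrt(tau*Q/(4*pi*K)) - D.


tau*Q/(4*pi*K) = 0.48 * 5358953 / (4 * pi * 7.0) = 29242.4
sqrt(29242.4) = 171.004
H = 171.004 - 69.8 = 101.2

101.2 m


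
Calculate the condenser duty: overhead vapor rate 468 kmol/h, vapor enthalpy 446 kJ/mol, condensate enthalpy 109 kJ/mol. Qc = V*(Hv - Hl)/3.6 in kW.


Qc = 468 * (446 - 109) / 3.6 = 468 * 337 / 3.6 = 43810

43810 kW


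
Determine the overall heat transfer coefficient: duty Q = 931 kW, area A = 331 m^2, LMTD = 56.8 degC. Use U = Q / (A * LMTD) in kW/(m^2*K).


From Q = U*A*LMTD, U = Q / (A * LMTD)
U = 931 / (331 * 56.8) = 931 / 18800.8 = 0.04952

0.04952 kW/(m^2*K)


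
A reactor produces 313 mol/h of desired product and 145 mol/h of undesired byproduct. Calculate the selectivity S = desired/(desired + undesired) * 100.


Selectivity = desired / (desired + undesired) * 100
Total products = 313 + 145 = 458 mol/h
S = 313 / 458 * 100
= 0.6834 * 100
= 68.34 %

68.34 %


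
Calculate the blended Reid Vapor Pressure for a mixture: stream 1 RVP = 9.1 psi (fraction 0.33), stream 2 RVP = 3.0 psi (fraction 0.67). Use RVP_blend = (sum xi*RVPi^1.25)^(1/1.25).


Chevron index: RVP_blend = (sum xi*RVPi^1.25)^(1/1.25)
RVP^1.25 terms: 0.33 * 9.1^1.25 + 0.67 * 3.0^1.25 = 7.86105
RVP_blend = 7.86105^(1/1.25) = 5.205

5.205 psi


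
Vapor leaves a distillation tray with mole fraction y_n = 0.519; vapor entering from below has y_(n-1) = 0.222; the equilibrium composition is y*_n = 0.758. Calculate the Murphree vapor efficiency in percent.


Murphree vapor efficiency: EMV = (y_n - y_(n-1)) / (y*_n - y_(n-1)) * 100
EMV = (0.519 - 0.222) / (0.758 - 0.222) * 100 = 0.297 / 0.536 * 100 = 55.41

55.41 %


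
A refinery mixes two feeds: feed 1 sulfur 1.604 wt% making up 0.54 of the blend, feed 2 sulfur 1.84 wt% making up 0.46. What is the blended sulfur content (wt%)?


Linear sulfur blending: S_blend = x1*S1 + x2*S2
Contribution 1: 0.54 * 1.604 = 0.86616 wt%
Contribution 2: 0.46 * 1.84 = 0.8464 wt%
S_blend = 0.86616 + 0.8464 = 1.71256

1.71256 wt%


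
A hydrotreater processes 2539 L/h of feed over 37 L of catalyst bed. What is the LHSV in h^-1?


LHSV = volumetric feed rate / catalyst volume
= 2539 L/h / 37 L
= 68.62 h^-1

68.62 h^-1


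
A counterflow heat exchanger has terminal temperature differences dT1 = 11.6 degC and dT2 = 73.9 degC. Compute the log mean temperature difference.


LMTD = (dT1 - dT2) / ln(dT1/dT2)
= (11.6 - 73.9) / ln(11.6 / 73.9) = -62.3 / -1.85171 = 33.64

33.64 degC


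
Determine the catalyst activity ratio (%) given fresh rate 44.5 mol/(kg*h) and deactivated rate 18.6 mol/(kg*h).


Activity (%) = (rate_used / rate_fresh) * 100
rate_used = 18.6, rate_fresh = 44.5
= (18.6 / 44.5) * 100
= 0.4180 * 100 = 41.80

41.80 %


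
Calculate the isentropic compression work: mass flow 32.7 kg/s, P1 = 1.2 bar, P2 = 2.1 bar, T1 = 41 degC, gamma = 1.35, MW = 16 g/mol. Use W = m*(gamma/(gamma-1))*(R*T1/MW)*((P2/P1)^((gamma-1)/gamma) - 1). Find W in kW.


Isentropic work: W = m*(gamma/(gamma-1))*(R*T1/MW)*((P2/P1)^((gamma-1)/gamma) - 1)
T1 = 41 + 273.15 = 314.15 K
Pressure ratio = 2.1 / 1.2 = 1.75
Exponent = (1.35 - 1)/1.35 = 0.259259
(P2/P1)^exp - 1 = 1.75^0.259259 - 1 = 0.156138
W = 32.7 * 1.35 / 0.35 * 8.314 * 314.15 / 16 * 0.156138 = 3215

3215 kW


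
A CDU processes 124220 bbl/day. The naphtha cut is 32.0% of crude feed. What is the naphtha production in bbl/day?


Crude throughput = 124220 bbl/day
Fraction yield = 32.0%
yield = throughput * fraction / 100
yield = 124220 * 32.0 / 100 = 39750.4

39750.4 bbl/day


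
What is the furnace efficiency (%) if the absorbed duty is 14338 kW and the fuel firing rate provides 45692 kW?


Furnace efficiency = Q_absorbed / Q_fuel * 100
= 14338 / 45692 * 100 = 31.38

31.38 %


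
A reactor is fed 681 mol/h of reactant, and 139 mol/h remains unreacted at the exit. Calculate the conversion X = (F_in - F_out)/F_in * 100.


X = (F_in - F_out) / F_in * 100
Moles reacted = 681 - 139 = 542
X = 542 / 681 * 100
= 0.7959 * 100
= 79.59 %

79.59 %


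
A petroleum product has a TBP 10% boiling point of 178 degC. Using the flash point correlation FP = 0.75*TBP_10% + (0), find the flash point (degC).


FP = 0.75 * 178 + (0) = 133.5

133.5 degC


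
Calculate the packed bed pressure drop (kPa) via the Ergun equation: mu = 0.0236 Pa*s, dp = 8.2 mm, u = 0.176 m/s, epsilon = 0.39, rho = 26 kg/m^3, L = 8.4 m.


dp = 8.2 mm = 0.0082 m
Viscous term = 150*0.0236*0.176*(1-0.39)^2 / (0.0082^2*0.39^3) = 58123.8
Inertial term = 1.75*26*0.176^2*(1-0.39) / (0.0082*0.39^3) = 1767.5
dP/L = 58123.8 + 1767.5 = 59891.3 Pa/m
dP = 59891.3 * 8.4 / 1000 = 503.1 kPa

503.1 kPa


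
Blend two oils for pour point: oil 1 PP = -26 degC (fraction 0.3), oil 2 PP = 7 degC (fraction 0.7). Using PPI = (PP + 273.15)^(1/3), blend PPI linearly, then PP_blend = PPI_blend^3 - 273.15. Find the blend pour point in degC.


PPI_1 = (-26 + 273.15)^(1/3) = 6.275575
PPI_2 = (7 + 273.15)^(1/3) = 6.543301
PPI_blend = 0.3 * 6.275575 + 0.7 * 6.543301 = 6.462983
PP_blend = 6.462983^3 - 273.15 = 269.9598 - 273.15 = -3.19

-3.19 degC


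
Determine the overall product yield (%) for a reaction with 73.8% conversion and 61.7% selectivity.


Overall yield = conversion (%) * selectivity (%) / 100
Conversion = 73.8%, Selectivity = 61.7%
Y = 73.8 * 61.7 / 100
= 45.5346 %

45.5346 %


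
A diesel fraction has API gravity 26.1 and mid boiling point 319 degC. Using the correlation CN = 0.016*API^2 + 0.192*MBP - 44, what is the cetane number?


CN = 0.016 * 26.1^2 + 0.192 * 319 - 44
CN = 10.89936 + 61.248 - 44 = 28.14736

28.14736


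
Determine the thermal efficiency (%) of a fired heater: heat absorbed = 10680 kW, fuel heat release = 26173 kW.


Furnace efficiency = Q_absorbed / Q_fuel * 100
= 10680 / 26173 * 100 = 40.81

40.81 %


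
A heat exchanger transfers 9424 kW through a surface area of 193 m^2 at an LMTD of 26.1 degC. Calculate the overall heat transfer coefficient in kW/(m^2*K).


From Q = U*A*LMTD, U = Q / (A * LMTD)
U = 9424 / (193 * 26.1) = 9424 / 5037.3 = 1.871

1.871 kW/(m^2*K)


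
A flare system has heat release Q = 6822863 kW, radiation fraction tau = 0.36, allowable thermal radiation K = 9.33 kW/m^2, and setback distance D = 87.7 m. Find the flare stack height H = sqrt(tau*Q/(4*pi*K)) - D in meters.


tau*Q/(4*pi*K) = 0.36 * 6822863 / (4 * pi * 9.33) = 20949.7
sqrt(20949.7) = 144.74
H = 144.74 - 87.7 = 57.04

57.04 m


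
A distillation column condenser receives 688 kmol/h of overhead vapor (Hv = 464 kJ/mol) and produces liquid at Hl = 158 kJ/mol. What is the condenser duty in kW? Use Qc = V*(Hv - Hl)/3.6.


Qc = 688 * (464 - 158) / 3.6 = 688 * 306 / 3.6 = 58480

58480 kW


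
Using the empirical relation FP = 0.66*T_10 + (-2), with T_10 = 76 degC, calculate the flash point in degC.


FP = 0.66 * 76 + (-2) = 48.16

48.16 degC


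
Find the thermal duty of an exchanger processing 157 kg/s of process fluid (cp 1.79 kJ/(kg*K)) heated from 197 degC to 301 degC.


Q = m_dot * cp * delta_T
delta_T = 301 - 197 = 104 K
Q = 157 * 1.79 * 104
= 281.03 * 104
= 29227.12 kW

29227.12 kW


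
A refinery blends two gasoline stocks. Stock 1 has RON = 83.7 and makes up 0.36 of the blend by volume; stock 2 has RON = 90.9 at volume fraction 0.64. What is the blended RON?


Linear blending: RON_blend = sum(vi * RONi)
Contribution 1: 0.36 * 83.7 = 30.132
Contribution 2: 0.64 * 90.9 = 58.176
RON_blend = 30.132 + 58.176 = 88.308

88.308


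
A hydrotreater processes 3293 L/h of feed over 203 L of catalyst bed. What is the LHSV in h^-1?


LHSV = volumetric feed rate / catalyst volume
= 3293 L/h / 203 L
= 16.22 h^-1

16.22 h^-1


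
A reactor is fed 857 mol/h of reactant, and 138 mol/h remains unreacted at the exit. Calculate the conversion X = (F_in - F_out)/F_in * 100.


X = (F_in - F_out) / F_in * 100
Moles reacted = 857 - 138 = 719
X = 719 / 857 * 100
= 0.8390 * 100
= 83.90 %

83.90 %


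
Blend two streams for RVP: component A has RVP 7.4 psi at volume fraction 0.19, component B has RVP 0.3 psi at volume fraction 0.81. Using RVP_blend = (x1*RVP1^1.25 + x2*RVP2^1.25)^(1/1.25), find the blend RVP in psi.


Chevron index: RVP_blend = (sum xi*RVPi^1.25)^(1/1.25)
RVP^1.25 terms: 0.19 * 7.4^1.25 + 0.81 * 0.3^1.25 = 2.4988
RVP_blend = 2.4988^(1/1.25) = 2.081

2.081 psi


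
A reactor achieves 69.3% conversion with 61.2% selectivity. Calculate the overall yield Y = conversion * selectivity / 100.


Overall yield = conversion (%) * selectivity (%) / 100
Conversion = 69.3%, Selectivity = 61.2%
Y = 69.3 * 61.2 / 100
= 42.4116 %

42.4116 %


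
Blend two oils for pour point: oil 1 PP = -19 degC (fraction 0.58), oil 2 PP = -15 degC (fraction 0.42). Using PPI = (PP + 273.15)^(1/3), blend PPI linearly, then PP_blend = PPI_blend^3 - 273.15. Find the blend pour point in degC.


PPI_1 = (-19 + 273.15)^(1/3) = 6.334272
PPI_2 = (-15 + 273.15)^(1/3) = 6.36733
PPI_blend = 0.58 * 6.334272 + 0.42 * 6.36733 = 6.348156
PP_blend = 6.348156^3 - 273.15 = 255.8249 - 273.15 = -17.33

-17.33 degC


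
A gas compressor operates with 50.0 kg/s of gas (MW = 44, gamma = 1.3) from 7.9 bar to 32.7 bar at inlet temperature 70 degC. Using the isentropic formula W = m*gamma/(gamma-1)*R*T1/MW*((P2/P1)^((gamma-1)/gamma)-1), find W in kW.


Isentropic work: W = m*(gamma/(gamma-1))*(R*T1/MW)*((P2/P1)^((gamma-1)/gamma) - 1)
T1 = 70 + 273.15 = 343.15 K
Pressure ratio = 32.7 / 7.9 = 4.13924
Exponent = (1.3 - 1)/1.3 = 0.230769
(P2/P1)^exp - 1 = 4.13924^0.230769 - 1 = 0.387925
W = 50.0 * 1.3 / 0.3 * 8.314 * 343.15 / 44 * 0.387925 = 5450

5450 kW


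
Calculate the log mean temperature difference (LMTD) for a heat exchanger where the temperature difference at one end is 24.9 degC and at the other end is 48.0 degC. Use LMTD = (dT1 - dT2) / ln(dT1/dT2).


LMTD = (dT1 - dT2) / ln(dT1/dT2)
= (24.9 - 48.0) / ln(24.9 / 48.0) = -23.1 / -0.656333 = 35.20

35.20 degC


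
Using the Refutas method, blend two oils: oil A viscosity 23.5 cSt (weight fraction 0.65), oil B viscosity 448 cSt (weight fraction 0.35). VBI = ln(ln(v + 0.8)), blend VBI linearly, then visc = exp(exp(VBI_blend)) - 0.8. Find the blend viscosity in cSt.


Refutas method: VBN_i = 14.534*ln(ln(visc_i + 0.8)) + 10.975, blended linearly by mass fraction; since VBN is linear in VBI_i = ln(ln(visc_i + 0.8)) and the fractions sum to 1, blend VBI directly: visc = exp(exp(VBI_blend)) - 0.8
VBI_1 = ln(ln(23.5 + 0.8)) = 1.16017
VBI_2 = ln(ln(448 + 0.8)) = 1.80937
VBI_blend = 0.65 * 1.16017 + 0.35 * 1.80937 = 1.38739
visc_blend = exp(exp(1.38739)) - 0.8 = 54.04

54.04 cSt


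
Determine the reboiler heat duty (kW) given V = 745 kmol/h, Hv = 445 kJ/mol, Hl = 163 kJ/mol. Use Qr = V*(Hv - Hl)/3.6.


Qr = 745 * (445 - 163) / 3.6 = 745 * 282 / 3.6 = 58360

58360 kW


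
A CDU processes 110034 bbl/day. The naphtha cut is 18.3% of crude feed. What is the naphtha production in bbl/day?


Crude throughput = 110034 bbl/day
Fraction yield = 18.3%
yield = throughput * fraction / 100
yield = 110034 * 18.3 / 100 = 20136.222

20136.222 bbl/day


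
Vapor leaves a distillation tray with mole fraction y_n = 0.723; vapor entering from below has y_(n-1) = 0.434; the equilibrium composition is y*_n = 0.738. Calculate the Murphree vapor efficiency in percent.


Murphree vapor efficiency: EMV = (y_n - y_(n-1)) / (y*_n - y_(n-1)) * 100
EMV = (0.723 - 0.434) / (0.738 - 0.434) * 100 = 0.289 / 0.304 * 100 = 95.07

95.07 %


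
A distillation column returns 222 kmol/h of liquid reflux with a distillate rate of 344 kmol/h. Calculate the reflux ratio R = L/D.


Reflux ratio definition: R = L / D (liquid returned / distillate withdrawn)
L = 222 kmol/h, D = 344 kmol/h
R = 222 / 344 = 0.6453

0.6453


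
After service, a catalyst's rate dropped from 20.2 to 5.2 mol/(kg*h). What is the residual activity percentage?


Activity (%) = (rate_used / rate_fresh) * 100
rate_used = 5.2, rate_fresh = 20.2
= (5.2 / 20.2) * 100
= 0.2574 * 100 = 25.74

25.74 %


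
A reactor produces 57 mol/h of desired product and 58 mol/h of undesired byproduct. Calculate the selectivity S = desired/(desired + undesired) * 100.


Selectivity = desired / (desired + undesired) * 100
Total products = 57 + 58 = 115 mol/h
S = 57 / 115 * 100
= 0.4957 * 100
= 49.57 %

49.57 %


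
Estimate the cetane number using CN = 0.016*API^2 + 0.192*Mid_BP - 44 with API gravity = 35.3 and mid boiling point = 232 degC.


CN = 0.016 * 35.3^2 + 0.192 * 232 - 44
CN = 19.93744 + 44.544 - 44 = 20.48144

20.48144


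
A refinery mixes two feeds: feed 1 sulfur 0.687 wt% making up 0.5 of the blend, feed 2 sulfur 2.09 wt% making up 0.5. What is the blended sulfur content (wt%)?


Linear sulfur blending: S_blend = x1*S1 + x2*S2
Contribution 1: 0.5 * 0.687 = 0.3435 wt%
Contribution 2: 0.5 * 2.09 = 1.045 wt%
S_blend = 0.3435 + 1.045 = 1.3885

1.3885 wt%


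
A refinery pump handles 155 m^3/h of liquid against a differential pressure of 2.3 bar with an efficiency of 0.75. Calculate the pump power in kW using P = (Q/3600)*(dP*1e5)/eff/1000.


Q = 155 / 3600 = 0.0430556 m^3/s
P = 0.0430556 * (2.3 * 1e5) / 0.75 / 1000 = 13.20

13.20 kW


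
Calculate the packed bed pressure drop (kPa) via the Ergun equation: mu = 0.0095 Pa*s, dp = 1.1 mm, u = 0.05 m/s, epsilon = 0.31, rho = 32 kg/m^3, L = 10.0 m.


dp = 1.1 mm = 0.0011 m
Viscous term = 150*0.0095*0.05*(1-0.31)^2 / (0.0011^2*0.31^3) = 941050
Inertial term = 1.75*32*0.05^2*(1-0.31) / (0.0011*0.31^3) = 2947.81
dP/L = 941050 + 2947.81 = 943998 Pa/m
dP = 943998 * 10.0 / 1000 = 9440 kPa

9440 kPa


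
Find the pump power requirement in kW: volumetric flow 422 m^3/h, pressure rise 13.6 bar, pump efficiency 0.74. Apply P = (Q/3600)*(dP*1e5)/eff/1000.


Q = 422 / 3600 = 0.117222 m^3/s
P = 0.117222 * (13.6 * 1e5) / 0.74 / 1000 = 215.4

215.4 kW


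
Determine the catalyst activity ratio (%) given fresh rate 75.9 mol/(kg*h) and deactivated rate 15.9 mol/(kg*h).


Activity (%) = (rate_used / rate_fresh) * 100
rate_used = 15.9, rate_fresh = 75.9
= (15.9 / 75.9) * 100
= 0.2095 * 100 = 20.95

20.95 %


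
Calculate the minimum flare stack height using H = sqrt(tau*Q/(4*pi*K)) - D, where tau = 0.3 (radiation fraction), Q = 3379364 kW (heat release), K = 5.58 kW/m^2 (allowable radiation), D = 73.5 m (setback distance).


tau*Q/(4*pi*K) = 0.3 * 3379364 / (4 * pi * 5.58) = 14458.1
sqrt(14458.1) = 120.242
H = 120.242 - 73.5 = 46.74

46.74 m


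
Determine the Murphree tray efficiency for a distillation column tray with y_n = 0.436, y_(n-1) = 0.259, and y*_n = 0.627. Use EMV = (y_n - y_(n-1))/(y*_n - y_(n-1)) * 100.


Murphree vapor efficiency: EMV = (y_n - y_(n-1)) / (y*_n - y_(n-1)) * 100
EMV = (0.436 - 0.259) / (0.627 - 0.259) * 100 = 0.177 / 0.368 * 100 = 48.10

48.10 %
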